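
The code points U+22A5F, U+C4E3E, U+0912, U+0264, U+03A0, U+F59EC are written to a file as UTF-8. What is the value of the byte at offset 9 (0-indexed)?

U+22A5F → 4-byte form F0 A2 A9 9F at offsets 0–3.
U+C4E3E → 4-byte form F3 84 B8 BE at offsets 4–7.
U+0912 → 3-byte form E0 A4 92 at offsets 8–10.
Offset 9 falls in char 3's range; it's byte 2 of E0 A4 92 = 0xA4.

0xA4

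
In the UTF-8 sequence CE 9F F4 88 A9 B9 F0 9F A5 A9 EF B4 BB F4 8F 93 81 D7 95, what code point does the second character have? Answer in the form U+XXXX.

U+108A79

Offset 0: leading byte 0xCE = 11001110 → 2-byte char #1 = CE 9F.
Offset 2: leading byte 0xF4 = 11110100 → 4-byte char #2 = F4 88 A9 B9.
Leading byte 0xF4 = 11110100 matches 11110xxx → 4-byte sequence.
Byte 1: 0xF4 = 11110100, payload 100 (3 bits).
Byte 2: 0x88 = 10001000 (10xxxxxx ✓), payload 001000.
Byte 3: 0xA9 = 10101001 (10xxxxxx ✓), payload 101001.
Byte 4: 0xB9 = 10111001 (10xxxxxx ✓), payload 111001.
Concatenate: 100001000101001111001 = 0x108A79 (21 bits → U+108A79).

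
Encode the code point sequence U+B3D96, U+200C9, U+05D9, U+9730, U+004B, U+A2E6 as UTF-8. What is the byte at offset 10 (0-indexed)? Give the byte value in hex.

0xE9

U+B3D96 → 4-byte form F2 B3 B6 96 at offsets 0–3.
U+200C9 → 4-byte form F0 A0 83 89 at offsets 4–7.
U+05D9 → 2-byte form D7 99 at offsets 8–9.
U+9730 → 3-byte form E9 9C B0 at offsets 10–12.
Offset 10 falls in char 4's range; it's byte 1 of E9 9C B0 = 0xE9.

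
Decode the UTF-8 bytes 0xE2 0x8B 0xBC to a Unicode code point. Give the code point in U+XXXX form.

Leading byte 0xE2 = 11100010 matches 1110xxxx → 3-byte sequence.
Byte 1: 0xE2 = 11100010, payload 0010 (4 bits).
Byte 2: 0x8B = 10001011 (10xxxxxx ✓), payload 001011.
Byte 3: 0xBC = 10111100 (10xxxxxx ✓), payload 111100.
Concatenate: 0010001011111100 = 0x22FC (16 bits → U+22FC).

U+22FC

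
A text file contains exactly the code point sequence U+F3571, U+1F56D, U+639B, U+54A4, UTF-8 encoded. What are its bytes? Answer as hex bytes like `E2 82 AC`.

F3 B3 95 B1 F0 9F 95 AD E6 8E 9B E5 92 A4

U+F3571: 4-byte form → F3 B3 95 B1.
U+1F56D: 4-byte form → F0 9F 95 AD.
U+639B: 3-byte form → E6 8E 9B.
U+54A4: 3-byte form → E5 92 A4.
Concatenated (14 bytes): F3 B3 95 B1 F0 9F 95 AD E6 8E 9B E5 92 A4.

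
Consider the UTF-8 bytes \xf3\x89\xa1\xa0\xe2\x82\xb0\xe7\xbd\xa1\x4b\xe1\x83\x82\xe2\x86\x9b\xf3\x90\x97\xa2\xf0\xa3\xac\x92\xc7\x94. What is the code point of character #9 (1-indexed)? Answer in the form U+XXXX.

Offset 0: leading byte 0xF3 = 11110011 → 4-byte char #1 = F3 89 A1 A0.
Offset 4: leading byte 0xE2 = 11100010 → 3-byte char #2 = E2 82 B0.
Offset 7: leading byte 0xE7 = 11100111 → 3-byte char #3 = E7 BD A1.
Offset 10: leading byte 0x4B = 01001011 → 1-byte char #4 = 4B.
Offset 11: leading byte 0xE1 = 11100001 → 3-byte char #5 = E1 83 82.
Offset 14: leading byte 0xE2 = 11100010 → 3-byte char #6 = E2 86 9B.
Offset 17: leading byte 0xF3 = 11110011 → 4-byte char #7 = F3 90 97 A2.
Offset 21: leading byte 0xF0 = 11110000 → 4-byte char #8 = F0 A3 AC 92.
Offset 25: leading byte 0xC7 = 11000111 → 2-byte char #9 = C7 94.
Leading byte 0xC7 = 11000111 matches 110xxxxx → 2-byte sequence.
Byte 1: 0xC7 = 11000111, payload 00111 (5 bits).
Byte 2: 0x94 = 10010100 (10xxxxxx ✓), payload 010100.
Concatenate: 00111010100 = 0x1D4 (11 bits → U+01D4).

U+01D4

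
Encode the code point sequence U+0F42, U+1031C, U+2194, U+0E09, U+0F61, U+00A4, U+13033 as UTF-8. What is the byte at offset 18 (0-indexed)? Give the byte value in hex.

0xF0

U+0F42 → 3-byte form E0 BD 82 at offsets 0–2.
U+1031C → 4-byte form F0 90 8C 9C at offsets 3–6.
U+2194 → 3-byte form E2 86 94 at offsets 7–9.
U+0E09 → 3-byte form E0 B8 89 at offsets 10–12.
U+0F61 → 3-byte form E0 BD A1 at offsets 13–15.
U+00A4 → 2-byte form C2 A4 at offsets 16–17.
U+13033 → 4-byte form F0 93 80 B3 at offsets 18–21.
Offset 18 falls in char 7's range; it's byte 1 of F0 93 80 B3 = 0xF0.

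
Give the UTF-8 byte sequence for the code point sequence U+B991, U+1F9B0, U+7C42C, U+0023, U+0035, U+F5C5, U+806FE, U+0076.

EB A6 91 F0 9F A6 B0 F1 BC 90 AC 23 35 EF 97 85 F2 80 9B BE 76

U+B991: 3-byte form → EB A6 91.
U+1F9B0: 4-byte form → F0 9F A6 B0.
U+7C42C: 4-byte form → F1 BC 90 AC.
U+0023: 1-byte form → 23.
U+0035: 1-byte form → 35.
U+F5C5: 3-byte form → EF 97 85.
U+806FE: 4-byte form → F2 80 9B BE.
U+0076: 1-byte form → 76.
Concatenated (21 bytes): EB A6 91 F0 9F A6 B0 F1 BC 90 AC 23 35 EF 97 85 F2 80 9B BE 76.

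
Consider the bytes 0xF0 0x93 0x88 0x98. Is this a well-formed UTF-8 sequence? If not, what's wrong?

Leading byte 0xF0 = 11110000 → 4-byte form.
Continuation bytes 0x93=10010011, 0x88=10001000, 0x98=10011000 all match 10xxxxxx.
Decoded value 0x13218 is ≥ 0x10000 (shortest form) and not a surrogate.

valid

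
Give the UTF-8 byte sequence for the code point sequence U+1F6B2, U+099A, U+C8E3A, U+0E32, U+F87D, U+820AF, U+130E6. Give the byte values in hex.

F0 9F 9A B2 E0 A6 9A F3 88 B8 BA E0 B8 B2 EF A1 BD F2 82 82 AF F0 93 83 A6

U+1F6B2: 4-byte form → F0 9F 9A B2.
U+099A: 3-byte form → E0 A6 9A.
U+C8E3A: 4-byte form → F3 88 B8 BA.
U+0E32: 3-byte form → E0 B8 B2.
U+F87D: 3-byte form → EF A1 BD.
U+820AF: 4-byte form → F2 82 82 AF.
U+130E6: 4-byte form → F0 93 83 A6.
Concatenated (25 bytes): F0 9F 9A B2 E0 A6 9A F3 88 B8 BA E0 B8 B2 EF A1 BD F2 82 82 AF F0 93 83 A6.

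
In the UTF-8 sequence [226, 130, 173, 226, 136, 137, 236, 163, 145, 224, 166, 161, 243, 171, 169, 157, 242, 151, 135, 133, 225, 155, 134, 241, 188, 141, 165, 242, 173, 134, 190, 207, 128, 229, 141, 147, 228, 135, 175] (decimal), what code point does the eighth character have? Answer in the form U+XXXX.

Offset 0: leading byte 0xE2 = 11100010 → 3-byte char #1 = E2 82 AD.
Offset 3: leading byte 0xE2 = 11100010 → 3-byte char #2 = E2 88 89.
Offset 6: leading byte 0xEC = 11101100 → 3-byte char #3 = EC A3 91.
Offset 9: leading byte 0xE0 = 11100000 → 3-byte char #4 = E0 A6 A1.
Offset 12: leading byte 0xF3 = 11110011 → 4-byte char #5 = F3 AB A9 9D.
Offset 16: leading byte 0xF2 = 11110010 → 4-byte char #6 = F2 97 87 85.
Offset 20: leading byte 0xE1 = 11100001 → 3-byte char #7 = E1 9B 86.
Offset 23: leading byte 0xF1 = 11110001 → 4-byte char #8 = F1 BC 8D A5.
Leading byte 0xF1 = 11110001 matches 11110xxx → 4-byte sequence.
Byte 1: 0xF1 = 11110001, payload 001 (3 bits).
Byte 2: 0xBC = 10111100 (10xxxxxx ✓), payload 111100.
Byte 3: 0x8D = 10001101 (10xxxxxx ✓), payload 001101.
Byte 4: 0xA5 = 10100101 (10xxxxxx ✓), payload 100101.
Concatenate: 001111100001101100101 = 0x7C365 (21 bits → U+7C365).

U+7C365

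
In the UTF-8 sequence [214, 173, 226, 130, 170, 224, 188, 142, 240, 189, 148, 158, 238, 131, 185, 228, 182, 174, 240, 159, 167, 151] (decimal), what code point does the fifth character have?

U+E0F9

Offset 0: leading byte 0xD6 = 11010110 → 2-byte char #1 = D6 AD.
Offset 2: leading byte 0xE2 = 11100010 → 3-byte char #2 = E2 82 AA.
Offset 5: leading byte 0xE0 = 11100000 → 3-byte char #3 = E0 BC 8E.
Offset 8: leading byte 0xF0 = 11110000 → 4-byte char #4 = F0 BD 94 9E.
Offset 12: leading byte 0xEE = 11101110 → 3-byte char #5 = EE 83 B9.
Leading byte 0xEE = 11101110 matches 1110xxxx → 3-byte sequence.
Byte 1: 0xEE = 11101110, payload 1110 (4 bits).
Byte 2: 0x83 = 10000011 (10xxxxxx ✓), payload 000011.
Byte 3: 0xB9 = 10111001 (10xxxxxx ✓), payload 111001.
Concatenate: 1110000011111001 = 0xE0F9 (16 bits → U+E0F9).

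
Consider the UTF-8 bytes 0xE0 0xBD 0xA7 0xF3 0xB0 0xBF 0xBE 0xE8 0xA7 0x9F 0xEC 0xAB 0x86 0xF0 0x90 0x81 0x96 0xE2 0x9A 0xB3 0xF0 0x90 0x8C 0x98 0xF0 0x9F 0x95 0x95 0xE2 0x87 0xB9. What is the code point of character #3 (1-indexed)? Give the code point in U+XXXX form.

Offset 0: leading byte 0xE0 = 11100000 → 3-byte char #1 = E0 BD A7.
Offset 3: leading byte 0xF3 = 11110011 → 4-byte char #2 = F3 B0 BF BE.
Offset 7: leading byte 0xE8 = 11101000 → 3-byte char #3 = E8 A7 9F.
Leading byte 0xE8 = 11101000 matches 1110xxxx → 3-byte sequence.
Byte 1: 0xE8 = 11101000, payload 1000 (4 bits).
Byte 2: 0xA7 = 10100111 (10xxxxxx ✓), payload 100111.
Byte 3: 0x9F = 10011111 (10xxxxxx ✓), payload 011111.
Concatenate: 1000100111011111 = 0x89DF (16 bits → U+89DF).

U+89DF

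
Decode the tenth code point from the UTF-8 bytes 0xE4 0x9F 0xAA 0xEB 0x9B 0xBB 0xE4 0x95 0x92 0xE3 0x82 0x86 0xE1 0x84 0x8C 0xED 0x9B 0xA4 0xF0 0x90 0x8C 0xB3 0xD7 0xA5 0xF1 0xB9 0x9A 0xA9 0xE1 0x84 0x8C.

Offset 0: leading byte 0xE4 = 11100100 → 3-byte char #1 = E4 9F AA.
Offset 3: leading byte 0xEB = 11101011 → 3-byte char #2 = EB 9B BB.
Offset 6: leading byte 0xE4 = 11100100 → 3-byte char #3 = E4 95 92.
Offset 9: leading byte 0xE3 = 11100011 → 3-byte char #4 = E3 82 86.
Offset 12: leading byte 0xE1 = 11100001 → 3-byte char #5 = E1 84 8C.
Offset 15: leading byte 0xED = 11101101 → 3-byte char #6 = ED 9B A4.
Offset 18: leading byte 0xF0 = 11110000 → 4-byte char #7 = F0 90 8C B3.
Offset 22: leading byte 0xD7 = 11010111 → 2-byte char #8 = D7 A5.
Offset 24: leading byte 0xF1 = 11110001 → 4-byte char #9 = F1 B9 9A A9.
Offset 28: leading byte 0xE1 = 11100001 → 3-byte char #10 = E1 84 8C.
Leading byte 0xE1 = 11100001 matches 1110xxxx → 3-byte sequence.
Byte 1: 0xE1 = 11100001, payload 0001 (4 bits).
Byte 2: 0x84 = 10000100 (10xxxxxx ✓), payload 000100.
Byte 3: 0x8C = 10001100 (10xxxxxx ✓), payload 001100.
Concatenate: 0001000100001100 = 0x110C (16 bits → U+110C).

U+110C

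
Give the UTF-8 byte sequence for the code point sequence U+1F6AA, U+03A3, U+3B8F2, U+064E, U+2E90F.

F0 9F 9A AA CE A3 F0 BB A3 B2 D9 8E F0 AE A4 8F

U+1F6AA: 4-byte form → F0 9F 9A AA.
U+03A3: 2-byte form → CE A3.
U+3B8F2: 4-byte form → F0 BB A3 B2.
U+064E: 2-byte form → D9 8E.
U+2E90F: 4-byte form → F0 AE A4 8F.
Concatenated (16 bytes): F0 9F 9A AA CE A3 F0 BB A3 B2 D9 8E F0 AE A4 8F.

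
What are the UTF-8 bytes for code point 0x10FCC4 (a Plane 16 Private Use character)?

U+10FCC4 = 0x10FCC4 = 1113284 decimal. In range U+10000–U+10FFFF → 4-byte form: 11110xxx 10xxxxxx 10xxxxxx 10xxxxxx.
Binary (21 bits): 100001111110011000100.
Split 3+6+6+6: 100 | 001111 | 110011 | 000100.
Byte 1: 11110100 = 0xF4.
Byte 2: 10001111 = 0x8F.
Byte 3: 10110011 = 0xB3.
Byte 4: 10000100 = 0x84.

F4 8F B3 84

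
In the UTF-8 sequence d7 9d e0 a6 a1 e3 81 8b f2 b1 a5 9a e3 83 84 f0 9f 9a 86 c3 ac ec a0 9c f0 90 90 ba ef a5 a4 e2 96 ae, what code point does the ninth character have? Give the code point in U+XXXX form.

U+1043A

Offset 0: leading byte 0xD7 = 11010111 → 2-byte char #1 = D7 9D.
Offset 2: leading byte 0xE0 = 11100000 → 3-byte char #2 = E0 A6 A1.
Offset 5: leading byte 0xE3 = 11100011 → 3-byte char #3 = E3 81 8B.
Offset 8: leading byte 0xF2 = 11110010 → 4-byte char #4 = F2 B1 A5 9A.
Offset 12: leading byte 0xE3 = 11100011 → 3-byte char #5 = E3 83 84.
Offset 15: leading byte 0xF0 = 11110000 → 4-byte char #6 = F0 9F 9A 86.
Offset 19: leading byte 0xC3 = 11000011 → 2-byte char #7 = C3 AC.
Offset 21: leading byte 0xEC = 11101100 → 3-byte char #8 = EC A0 9C.
Offset 24: leading byte 0xF0 = 11110000 → 4-byte char #9 = F0 90 90 BA.
Leading byte 0xF0 = 11110000 matches 11110xxx → 4-byte sequence.
Byte 1: 0xF0 = 11110000, payload 000 (3 bits).
Byte 2: 0x90 = 10010000 (10xxxxxx ✓), payload 010000.
Byte 3: 0x90 = 10010000 (10xxxxxx ✓), payload 010000.
Byte 4: 0xBA = 10111010 (10xxxxxx ✓), payload 111010.
Concatenate: 000010000010000111010 = 0x1043A (21 bits → U+1043A).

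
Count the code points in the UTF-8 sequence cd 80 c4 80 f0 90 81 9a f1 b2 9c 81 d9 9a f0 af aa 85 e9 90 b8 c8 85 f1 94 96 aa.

Byte at offset 0: 0xCD = 11001101 → 2-byte char (#1). Advance 2.
Byte at offset 2: 0xC4 = 11000100 → 2-byte char (#2). Advance 2.
Byte at offset 4: 0xF0 = 11110000 → 4-byte char (#3). Advance 4.
Byte at offset 8: 0xF1 = 11110001 → 4-byte char (#4). Advance 4.
Byte at offset 12: 0xD9 = 11011001 → 2-byte char (#5). Advance 2.
Byte at offset 14: 0xF0 = 11110000 → 4-byte char (#6). Advance 4.
Byte at offset 18: 0xE9 = 11101001 → 3-byte char (#7). Advance 3.
Byte at offset 21: 0xC8 = 11001000 → 2-byte char (#8). Advance 2.
Byte at offset 23: 0xF1 = 11110001 → 4-byte char (#9). Advance 4.
Reached end at offset 27 after 9 code points.

9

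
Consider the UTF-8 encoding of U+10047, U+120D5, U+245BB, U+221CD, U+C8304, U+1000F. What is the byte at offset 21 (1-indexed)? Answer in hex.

1-indexed offset 21 is 0-indexed offset 20.
U+10047 → 4-byte form F0 90 81 87 at offsets 0–3.
U+120D5 → 4-byte form F0 92 83 95 at offsets 4–7.
U+245BB → 4-byte form F0 A4 96 BB at offsets 8–11.
U+221CD → 4-byte form F0 A2 87 8D at offsets 12–15.
U+C8304 → 4-byte form F3 88 8C 84 at offsets 16–19.
U+1000F → 4-byte form F0 90 80 8F at offsets 20–23.
Offset 20 falls in char 6's range; it's byte 1 of F0 90 80 8F = 0xF0.

0xF0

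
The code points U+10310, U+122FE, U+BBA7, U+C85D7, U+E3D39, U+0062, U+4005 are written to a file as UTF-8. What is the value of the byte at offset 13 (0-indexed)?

0x97

U+10310 → 4-byte form F0 90 8C 90 at offsets 0–3.
U+122FE → 4-byte form F0 92 8B BE at offsets 4–7.
U+BBA7 → 3-byte form EB AE A7 at offsets 8–10.
U+C85D7 → 4-byte form F3 88 97 97 at offsets 11–14.
Offset 13 falls in char 4's range; it's byte 3 of F3 88 97 97 = 0x97.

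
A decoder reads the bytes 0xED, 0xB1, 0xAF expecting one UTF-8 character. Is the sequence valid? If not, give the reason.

invalid (encodes a surrogate (U+D800–U+DFFF))

Structurally a 3-byte sequence; payload = 0xDC6F.
But 0xDC6F is in U+D800–U+DFFF, the surrogate range. Surrogates are not Unicode scalar values and are forbidden in UTF-8.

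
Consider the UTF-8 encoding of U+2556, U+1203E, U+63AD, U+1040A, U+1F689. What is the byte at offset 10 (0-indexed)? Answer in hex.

U+2556 → 3-byte form E2 95 96 at offsets 0–2.
U+1203E → 4-byte form F0 92 80 BE at offsets 3–6.
U+63AD → 3-byte form E6 8E AD at offsets 7–9.
U+1040A → 4-byte form F0 90 90 8A at offsets 10–13.
Offset 10 falls in char 4's range; it's byte 1 of F0 90 90 8A = 0xF0.

0xF0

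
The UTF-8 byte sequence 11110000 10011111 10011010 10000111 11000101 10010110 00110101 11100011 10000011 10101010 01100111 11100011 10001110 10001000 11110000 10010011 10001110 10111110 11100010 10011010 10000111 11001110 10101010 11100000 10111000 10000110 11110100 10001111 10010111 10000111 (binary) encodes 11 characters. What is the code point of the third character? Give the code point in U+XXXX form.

U+0035

Offset 0: leading byte 0xF0 = 11110000 → 4-byte char #1 = F0 9F 9A 87.
Offset 4: leading byte 0xC5 = 11000101 → 2-byte char #2 = C5 96.
Offset 6: leading byte 0x35 = 00110101 → 1-byte char #3 = 35.
Leading byte 0x35 = 00110101 matches 0xxxxxxx → 1-byte sequence.
Byte 1: 0x35 = 00110101, payload 0110101 (7 bits).
Concatenate: 0110101 = 0x35 (7 bits → U+0035).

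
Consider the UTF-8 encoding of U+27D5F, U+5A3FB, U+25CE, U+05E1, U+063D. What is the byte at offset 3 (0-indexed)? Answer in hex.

0x9F

U+27D5F → 4-byte form F0 A7 B5 9F at offsets 0–3.
Offset 3 falls in char 1's range; it's byte 4 of F0 A7 B5 9F = 0x9F.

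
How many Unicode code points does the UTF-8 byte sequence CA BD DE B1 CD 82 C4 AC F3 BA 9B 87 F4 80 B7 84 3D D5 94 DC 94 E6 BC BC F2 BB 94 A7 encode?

Byte at offset 0: 0xCA = 11001010 → 2-byte char (#1). Advance 2.
Byte at offset 2: 0xDE = 11011110 → 2-byte char (#2). Advance 2.
Byte at offset 4: 0xCD = 11001101 → 2-byte char (#3). Advance 2.
Byte at offset 6: 0xC4 = 11000100 → 2-byte char (#4). Advance 2.
Byte at offset 8: 0xF3 = 11110011 → 4-byte char (#5). Advance 4.
Byte at offset 12: 0xF4 = 11110100 → 4-byte char (#6). Advance 4.
Byte at offset 16: 0x3D = 00111101 → 1-byte char (#7). Advance 1.
Byte at offset 17: 0xD5 = 11010101 → 2-byte char (#8). Advance 2.
Byte at offset 19: 0xDC = 11011100 → 2-byte char (#9). Advance 2.
Byte at offset 21: 0xE6 = 11100110 → 3-byte char (#10). Advance 3.
Byte at offset 24: 0xF2 = 11110010 → 4-byte char (#11). Advance 4.
Reached end at offset 28 after 11 code points.

11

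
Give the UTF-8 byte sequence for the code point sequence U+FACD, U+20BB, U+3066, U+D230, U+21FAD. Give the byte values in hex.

U+FACD: 3-byte form → EF AB 8D.
U+20BB: 3-byte form → E2 82 BB.
U+3066: 3-byte form → E3 81 A6.
U+D230: 3-byte form → ED 88 B0.
U+21FAD: 4-byte form → F0 A1 BE AD.
Concatenated (16 bytes): EF AB 8D E2 82 BB E3 81 A6 ED 88 B0 F0 A1 BE AD.

EF AB 8D E2 82 BB E3 81 A6 ED 88 B0 F0 A1 BE AD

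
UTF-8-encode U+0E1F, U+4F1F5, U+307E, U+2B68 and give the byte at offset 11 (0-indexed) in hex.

0xAD

U+0E1F → 3-byte form E0 B8 9F at offsets 0–2.
U+4F1F5 → 4-byte form F1 8F 87 B5 at offsets 3–6.
U+307E → 3-byte form E3 81 BE at offsets 7–9.
U+2B68 → 3-byte form E2 AD A8 at offsets 10–12.
Offset 11 falls in char 4's range; it's byte 2 of E2 AD A8 = 0xAD.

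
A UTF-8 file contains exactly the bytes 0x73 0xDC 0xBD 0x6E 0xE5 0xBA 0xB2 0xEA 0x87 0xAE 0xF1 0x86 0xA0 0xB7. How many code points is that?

6

Byte at offset 0: 0x73 = 01110011 → 1-byte char (#1). Advance 1.
Byte at offset 1: 0xDC = 11011100 → 2-byte char (#2). Advance 2.
Byte at offset 3: 0x6E = 01101110 → 1-byte char (#3). Advance 1.
Byte at offset 4: 0xE5 = 11100101 → 3-byte char (#4). Advance 3.
Byte at offset 7: 0xEA = 11101010 → 3-byte char (#5). Advance 3.
Byte at offset 10: 0xF1 = 11110001 → 4-byte char (#6). Advance 4.
Reached end at offset 14 after 6 code points.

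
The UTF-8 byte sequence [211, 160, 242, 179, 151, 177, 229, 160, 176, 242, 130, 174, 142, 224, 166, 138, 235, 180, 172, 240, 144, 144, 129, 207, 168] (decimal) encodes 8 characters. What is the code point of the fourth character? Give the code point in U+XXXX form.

Offset 0: leading byte 0xD3 = 11010011 → 2-byte char #1 = D3 A0.
Offset 2: leading byte 0xF2 = 11110010 → 4-byte char #2 = F2 B3 97 B1.
Offset 6: leading byte 0xE5 = 11100101 → 3-byte char #3 = E5 A0 B0.
Offset 9: leading byte 0xF2 = 11110010 → 4-byte char #4 = F2 82 AE 8E.
Leading byte 0xF2 = 11110010 matches 11110xxx → 4-byte sequence.
Byte 1: 0xF2 = 11110010, payload 010 (3 bits).
Byte 2: 0x82 = 10000010 (10xxxxxx ✓), payload 000010.
Byte 3: 0xAE = 10101110 (10xxxxxx ✓), payload 101110.
Byte 4: 0x8E = 10001110 (10xxxxxx ✓), payload 001110.
Concatenate: 010000010101110001110 = 0x82B8E (21 bits → U+82B8E).

U+82B8E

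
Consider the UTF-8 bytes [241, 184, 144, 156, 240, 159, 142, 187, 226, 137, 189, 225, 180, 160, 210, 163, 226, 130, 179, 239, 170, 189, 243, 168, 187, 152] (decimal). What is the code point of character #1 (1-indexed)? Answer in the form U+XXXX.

Offset 0: leading byte 0xF1 = 11110001 → 4-byte char #1 = F1 B8 90 9C.
Leading byte 0xF1 = 11110001 matches 11110xxx → 4-byte sequence.
Byte 1: 0xF1 = 11110001, payload 001 (3 bits).
Byte 2: 0xB8 = 10111000 (10xxxxxx ✓), payload 111000.
Byte 3: 0x90 = 10010000 (10xxxxxx ✓), payload 010000.
Byte 4: 0x9C = 10011100 (10xxxxxx ✓), payload 011100.
Concatenate: 001111000010000011100 = 0x7841C (21 bits → U+7841C).

U+7841C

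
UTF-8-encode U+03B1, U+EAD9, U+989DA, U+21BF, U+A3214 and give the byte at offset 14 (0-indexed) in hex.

0x88

U+03B1 → 2-byte form CE B1 at offsets 0–1.
U+EAD9 → 3-byte form EE AB 99 at offsets 2–4.
U+989DA → 4-byte form F2 98 A7 9A at offsets 5–8.
U+21BF → 3-byte form E2 86 BF at offsets 9–11.
U+A3214 → 4-byte form F2 A3 88 94 at offsets 12–15.
Offset 14 falls in char 5's range; it's byte 3 of F2 A3 88 94 = 0x88.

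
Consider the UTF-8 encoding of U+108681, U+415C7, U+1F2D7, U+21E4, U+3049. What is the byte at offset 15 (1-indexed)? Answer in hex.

0xA4

1-indexed offset 15 is 0-indexed offset 14.
U+108681 → 4-byte form F4 88 9A 81 at offsets 0–3.
U+415C7 → 4-byte form F1 81 97 87 at offsets 4–7.
U+1F2D7 → 4-byte form F0 9F 8B 97 at offsets 8–11.
U+21E4 → 3-byte form E2 87 A4 at offsets 12–14.
Offset 14 falls in char 4's range; it's byte 3 of E2 87 A4 = 0xA4.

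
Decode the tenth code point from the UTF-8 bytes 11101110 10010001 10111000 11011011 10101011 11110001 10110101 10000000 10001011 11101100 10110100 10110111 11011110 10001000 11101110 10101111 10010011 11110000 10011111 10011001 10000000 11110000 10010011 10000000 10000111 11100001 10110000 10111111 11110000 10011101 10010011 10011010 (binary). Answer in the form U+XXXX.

U+1D4DA

Offset 0: leading byte 0xEE = 11101110 → 3-byte char #1 = EE 91 B8.
Offset 3: leading byte 0xDB = 11011011 → 2-byte char #2 = DB AB.
Offset 5: leading byte 0xF1 = 11110001 → 4-byte char #3 = F1 B5 80 8B.
Offset 9: leading byte 0xEC = 11101100 → 3-byte char #4 = EC B4 B7.
Offset 12: leading byte 0xDE = 11011110 → 2-byte char #5 = DE 88.
Offset 14: leading byte 0xEE = 11101110 → 3-byte char #6 = EE AF 93.
Offset 17: leading byte 0xF0 = 11110000 → 4-byte char #7 = F0 9F 99 80.
Offset 21: leading byte 0xF0 = 11110000 → 4-byte char #8 = F0 93 80 87.
Offset 25: leading byte 0xE1 = 11100001 → 3-byte char #9 = E1 B0 BF.
Offset 28: leading byte 0xF0 = 11110000 → 4-byte char #10 = F0 9D 93 9A.
Leading byte 0xF0 = 11110000 matches 11110xxx → 4-byte sequence.
Byte 1: 0xF0 = 11110000, payload 000 (3 bits).
Byte 2: 0x9D = 10011101 (10xxxxxx ✓), payload 011101.
Byte 3: 0x93 = 10010011 (10xxxxxx ✓), payload 010011.
Byte 4: 0x9A = 10011010 (10xxxxxx ✓), payload 011010.
Concatenate: 000011101010011011010 = 0x1D4DA (21 bits → U+1D4DA).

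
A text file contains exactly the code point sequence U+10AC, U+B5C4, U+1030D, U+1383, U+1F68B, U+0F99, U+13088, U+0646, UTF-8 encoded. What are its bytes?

E1 82 AC EB 97 84 F0 90 8C 8D E1 8E 83 F0 9F 9A 8B E0 BE 99 F0 93 82 88 D9 86

U+10AC: 3-byte form → E1 82 AC.
U+B5C4: 3-byte form → EB 97 84.
U+1030D: 4-byte form → F0 90 8C 8D.
U+1383: 3-byte form → E1 8E 83.
U+1F68B: 4-byte form → F0 9F 9A 8B.
U+0F99: 3-byte form → E0 BE 99.
U+13088: 4-byte form → F0 93 82 88.
U+0646: 2-byte form → D9 86.
Concatenated (26 bytes): E1 82 AC EB 97 84 F0 90 8C 8D E1 8E 83 F0 9F 9A 8B E0 BE 99 F0 93 82 88 D9 86.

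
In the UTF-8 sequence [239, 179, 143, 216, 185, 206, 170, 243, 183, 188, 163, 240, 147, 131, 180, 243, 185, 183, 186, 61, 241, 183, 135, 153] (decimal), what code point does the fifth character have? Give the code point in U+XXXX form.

U+130F4

Offset 0: leading byte 0xEF = 11101111 → 3-byte char #1 = EF B3 8F.
Offset 3: leading byte 0xD8 = 11011000 → 2-byte char #2 = D8 B9.
Offset 5: leading byte 0xCE = 11001110 → 2-byte char #3 = CE AA.
Offset 7: leading byte 0xF3 = 11110011 → 4-byte char #4 = F3 B7 BC A3.
Offset 11: leading byte 0xF0 = 11110000 → 4-byte char #5 = F0 93 83 B4.
Leading byte 0xF0 = 11110000 matches 11110xxx → 4-byte sequence.
Byte 1: 0xF0 = 11110000, payload 000 (3 bits).
Byte 2: 0x93 = 10010011 (10xxxxxx ✓), payload 010011.
Byte 3: 0x83 = 10000011 (10xxxxxx ✓), payload 000011.
Byte 4: 0xB4 = 10110100 (10xxxxxx ✓), payload 110100.
Concatenate: 000010011000011110100 = 0x130F4 (21 bits → U+130F4).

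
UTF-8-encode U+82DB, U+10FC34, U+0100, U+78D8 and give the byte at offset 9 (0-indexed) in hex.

0xE7

U+82DB → 3-byte form E8 8B 9B at offsets 0–2.
U+10FC34 → 4-byte form F4 8F B0 B4 at offsets 3–6.
U+0100 → 2-byte form C4 80 at offsets 7–8.
U+78D8 → 3-byte form E7 A3 98 at offsets 9–11.
Offset 9 falls in char 4's range; it's byte 1 of E7 A3 98 = 0xE7.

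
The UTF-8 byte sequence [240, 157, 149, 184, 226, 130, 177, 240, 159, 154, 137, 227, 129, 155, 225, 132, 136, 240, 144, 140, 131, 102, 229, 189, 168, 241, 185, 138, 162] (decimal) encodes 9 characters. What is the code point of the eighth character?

Offset 0: leading byte 0xF0 = 11110000 → 4-byte char #1 = F0 9D 95 B8.
Offset 4: leading byte 0xE2 = 11100010 → 3-byte char #2 = E2 82 B1.
Offset 7: leading byte 0xF0 = 11110000 → 4-byte char #3 = F0 9F 9A 89.
Offset 11: leading byte 0xE3 = 11100011 → 3-byte char #4 = E3 81 9B.
Offset 14: leading byte 0xE1 = 11100001 → 3-byte char #5 = E1 84 88.
Offset 17: leading byte 0xF0 = 11110000 → 4-byte char #6 = F0 90 8C 83.
Offset 21: leading byte 0x66 = 01100110 → 1-byte char #7 = 66.
Offset 22: leading byte 0xE5 = 11100101 → 3-byte char #8 = E5 BD A8.
Leading byte 0xE5 = 11100101 matches 1110xxxx → 3-byte sequence.
Byte 1: 0xE5 = 11100101, payload 0101 (4 bits).
Byte 2: 0xBD = 10111101 (10xxxxxx ✓), payload 111101.
Byte 3: 0xA8 = 10101000 (10xxxxxx ✓), payload 101000.
Concatenate: 0101111101101000 = 0x5F68 (16 bits → U+5F68).

U+5F68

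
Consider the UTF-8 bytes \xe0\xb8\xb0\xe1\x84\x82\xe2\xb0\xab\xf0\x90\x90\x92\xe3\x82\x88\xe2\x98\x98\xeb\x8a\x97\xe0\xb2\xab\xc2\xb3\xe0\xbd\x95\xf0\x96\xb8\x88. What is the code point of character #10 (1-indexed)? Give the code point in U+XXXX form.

Offset 0: leading byte 0xE0 = 11100000 → 3-byte char #1 = E0 B8 B0.
Offset 3: leading byte 0xE1 = 11100001 → 3-byte char #2 = E1 84 82.
Offset 6: leading byte 0xE2 = 11100010 → 3-byte char #3 = E2 B0 AB.
Offset 9: leading byte 0xF0 = 11110000 → 4-byte char #4 = F0 90 90 92.
Offset 13: leading byte 0xE3 = 11100011 → 3-byte char #5 = E3 82 88.
Offset 16: leading byte 0xE2 = 11100010 → 3-byte char #6 = E2 98 98.
Offset 19: leading byte 0xEB = 11101011 → 3-byte char #7 = EB 8A 97.
Offset 22: leading byte 0xE0 = 11100000 → 3-byte char #8 = E0 B2 AB.
Offset 25: leading byte 0xC2 = 11000010 → 2-byte char #9 = C2 B3.
Offset 27: leading byte 0xE0 = 11100000 → 3-byte char #10 = E0 BD 95.
Leading byte 0xE0 = 11100000 matches 1110xxxx → 3-byte sequence.
Byte 1: 0xE0 = 11100000, payload 0000 (4 bits).
Byte 2: 0xBD = 10111101 (10xxxxxx ✓), payload 111101.
Byte 3: 0x95 = 10010101 (10xxxxxx ✓), payload 010101.
Concatenate: 0000111101010101 = 0xF55 (16 bits → U+0F55).

U+0F55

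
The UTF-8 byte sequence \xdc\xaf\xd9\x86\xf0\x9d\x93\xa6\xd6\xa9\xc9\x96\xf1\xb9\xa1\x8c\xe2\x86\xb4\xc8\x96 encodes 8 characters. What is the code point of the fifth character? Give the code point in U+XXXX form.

Offset 0: leading byte 0xDC = 11011100 → 2-byte char #1 = DC AF.
Offset 2: leading byte 0xD9 = 11011001 → 2-byte char #2 = D9 86.
Offset 4: leading byte 0xF0 = 11110000 → 4-byte char #3 = F0 9D 93 A6.
Offset 8: leading byte 0xD6 = 11010110 → 2-byte char #4 = D6 A9.
Offset 10: leading byte 0xC9 = 11001001 → 2-byte char #5 = C9 96.
Leading byte 0xC9 = 11001001 matches 110xxxxx → 2-byte sequence.
Byte 1: 0xC9 = 11001001, payload 01001 (5 bits).
Byte 2: 0x96 = 10010110 (10xxxxxx ✓), payload 010110.
Concatenate: 01001010110 = 0x256 (11 bits → U+0256).

U+0256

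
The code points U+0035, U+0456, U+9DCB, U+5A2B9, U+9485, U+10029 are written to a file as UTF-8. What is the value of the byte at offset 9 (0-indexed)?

U+0035 → 1-byte form 35 at offsets 0–0.
U+0456 → 2-byte form D1 96 at offsets 1–2.
U+9DCB → 3-byte form E9 B7 8B at offsets 3–5.
U+5A2B9 → 4-byte form F1 9A 8A B9 at offsets 6–9.
Offset 9 falls in char 4's range; it's byte 4 of F1 9A 8A B9 = 0xB9.

0xB9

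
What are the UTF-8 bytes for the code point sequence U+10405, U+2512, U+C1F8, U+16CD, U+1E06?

U+10405: 4-byte form → F0 90 90 85.
U+2512: 3-byte form → E2 94 92.
U+C1F8: 3-byte form → EC 87 B8.
U+16CD: 3-byte form → E1 9B 8D.
U+1E06: 3-byte form → E1 B8 86.
Concatenated (16 bytes): F0 90 90 85 E2 94 92 EC 87 B8 E1 9B 8D E1 B8 86.

F0 90 90 85 E2 94 92 EC 87 B8 E1 9B 8D E1 B8 86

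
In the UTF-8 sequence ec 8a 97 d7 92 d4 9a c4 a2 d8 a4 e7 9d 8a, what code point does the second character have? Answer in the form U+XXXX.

Offset 0: leading byte 0xEC = 11101100 → 3-byte char #1 = EC 8A 97.
Offset 3: leading byte 0xD7 = 11010111 → 2-byte char #2 = D7 92.
Leading byte 0xD7 = 11010111 matches 110xxxxx → 2-byte sequence.
Byte 1: 0xD7 = 11010111, payload 10111 (5 bits).
Byte 2: 0x92 = 10010010 (10xxxxxx ✓), payload 010010.
Concatenate: 10111010010 = 0x5D2 (11 bits → U+05D2).

U+05D2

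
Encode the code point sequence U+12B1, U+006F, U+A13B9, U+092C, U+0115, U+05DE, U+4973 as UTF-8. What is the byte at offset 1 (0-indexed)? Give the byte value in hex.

U+12B1 → 3-byte form E1 8A B1 at offsets 0–2.
Offset 1 falls in char 1's range; it's byte 2 of E1 8A B1 = 0x8A.

0x8A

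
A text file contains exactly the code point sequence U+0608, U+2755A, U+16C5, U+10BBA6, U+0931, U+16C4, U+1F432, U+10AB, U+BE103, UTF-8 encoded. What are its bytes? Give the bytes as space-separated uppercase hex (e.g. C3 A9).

D8 88 F0 A7 95 9A E1 9B 85 F4 8B AE A6 E0 A4 B1 E1 9B 84 F0 9F 90 B2 E1 82 AB F2 BE 84 83

U+0608: 2-byte form → D8 88.
U+2755A: 4-byte form → F0 A7 95 9A.
U+16C5: 3-byte form → E1 9B 85.
U+10BBA6: 4-byte form → F4 8B AE A6.
U+0931: 3-byte form → E0 A4 B1.
U+16C4: 3-byte form → E1 9B 84.
U+1F432: 4-byte form → F0 9F 90 B2.
U+10AB: 3-byte form → E1 82 AB.
U+BE103: 4-byte form → F2 BE 84 83.
Concatenated (30 bytes): D8 88 F0 A7 95 9A E1 9B 85 F4 8B AE A6 E0 A4 B1 E1 9B 84 F0 9F 90 B2 E1 82 AB F2 BE 84 83.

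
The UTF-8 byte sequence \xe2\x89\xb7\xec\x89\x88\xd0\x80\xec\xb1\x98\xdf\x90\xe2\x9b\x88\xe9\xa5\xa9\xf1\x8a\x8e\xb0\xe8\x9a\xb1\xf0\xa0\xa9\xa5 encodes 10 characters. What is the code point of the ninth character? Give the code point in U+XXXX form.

Offset 0: leading byte 0xE2 = 11100010 → 3-byte char #1 = E2 89 B7.
Offset 3: leading byte 0xEC = 11101100 → 3-byte char #2 = EC 89 88.
Offset 6: leading byte 0xD0 = 11010000 → 2-byte char #3 = D0 80.
Offset 8: leading byte 0xEC = 11101100 → 3-byte char #4 = EC B1 98.
Offset 11: leading byte 0xDF = 11011111 → 2-byte char #5 = DF 90.
Offset 13: leading byte 0xE2 = 11100010 → 3-byte char #6 = E2 9B 88.
Offset 16: leading byte 0xE9 = 11101001 → 3-byte char #7 = E9 A5 A9.
Offset 19: leading byte 0xF1 = 11110001 → 4-byte char #8 = F1 8A 8E B0.
Offset 23: leading byte 0xE8 = 11101000 → 3-byte char #9 = E8 9A B1.
Leading byte 0xE8 = 11101000 matches 1110xxxx → 3-byte sequence.
Byte 1: 0xE8 = 11101000, payload 1000 (4 bits).
Byte 2: 0x9A = 10011010 (10xxxxxx ✓), payload 011010.
Byte 3: 0xB1 = 10110001 (10xxxxxx ✓), payload 110001.
Concatenate: 1000011010110001 = 0x86B1 (16 bits → U+86B1).

U+86B1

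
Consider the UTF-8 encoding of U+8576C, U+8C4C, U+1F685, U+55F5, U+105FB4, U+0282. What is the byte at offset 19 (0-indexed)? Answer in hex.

U+8576C → 4-byte form F2 85 9D AC at offsets 0–3.
U+8C4C → 3-byte form E8 B1 8C at offsets 4–6.
U+1F685 → 4-byte form F0 9F 9A 85 at offsets 7–10.
U+55F5 → 3-byte form E5 97 B5 at offsets 11–13.
U+105FB4 → 4-byte form F4 85 BE B4 at offsets 14–17.
U+0282 → 2-byte form CA 82 at offsets 18–19.
Offset 19 falls in char 6's range; it's byte 2 of CA 82 = 0x82.

0x82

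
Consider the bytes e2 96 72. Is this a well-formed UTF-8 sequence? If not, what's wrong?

invalid (non-continuation byte where continuation expected)

Leading byte 0xE2 = 11100010 → 3-byte form.
Byte 3 is 0x72 = 01110010, which is not 10xxxxxx — expected a continuation byte.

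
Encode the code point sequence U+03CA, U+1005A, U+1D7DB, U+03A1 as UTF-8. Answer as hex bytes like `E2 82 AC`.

CF 8A F0 90 81 9A F0 9D 9F 9B CE A1

U+03CA: 2-byte form → CF 8A.
U+1005A: 4-byte form → F0 90 81 9A.
U+1D7DB: 4-byte form → F0 9D 9F 9B.
U+03A1: 2-byte form → CE A1.
Concatenated (12 bytes): CF 8A F0 90 81 9A F0 9D 9F 9B CE A1.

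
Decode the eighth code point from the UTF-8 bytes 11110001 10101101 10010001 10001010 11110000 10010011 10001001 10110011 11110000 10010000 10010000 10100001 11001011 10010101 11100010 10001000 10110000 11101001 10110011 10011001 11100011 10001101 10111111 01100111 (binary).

Offset 0: leading byte 0xF1 = 11110001 → 4-byte char #1 = F1 AD 91 8A.
Offset 4: leading byte 0xF0 = 11110000 → 4-byte char #2 = F0 93 89 B3.
Offset 8: leading byte 0xF0 = 11110000 → 4-byte char #3 = F0 90 90 A1.
Offset 12: leading byte 0xCB = 11001011 → 2-byte char #4 = CB 95.
Offset 14: leading byte 0xE2 = 11100010 → 3-byte char #5 = E2 88 B0.
Offset 17: leading byte 0xE9 = 11101001 → 3-byte char #6 = E9 B3 99.
Offset 20: leading byte 0xE3 = 11100011 → 3-byte char #7 = E3 8D BF.
Offset 23: leading byte 0x67 = 01100111 → 1-byte char #8 = 67.
Leading byte 0x67 = 01100111 matches 0xxxxxxx → 1-byte sequence.
Byte 1: 0x67 = 01100111, payload 1100111 (7 bits).
Concatenate: 1100111 = 0x67 (7 bits → U+0067).

U+0067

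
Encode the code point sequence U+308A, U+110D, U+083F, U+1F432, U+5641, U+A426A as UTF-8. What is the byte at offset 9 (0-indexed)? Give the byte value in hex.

0xF0

U+308A → 3-byte form E3 82 8A at offsets 0–2.
U+110D → 3-byte form E1 84 8D at offsets 3–5.
U+083F → 3-byte form E0 A0 BF at offsets 6–8.
U+1F432 → 4-byte form F0 9F 90 B2 at offsets 9–12.
Offset 9 falls in char 4's range; it's byte 1 of F0 9F 90 B2 = 0xF0.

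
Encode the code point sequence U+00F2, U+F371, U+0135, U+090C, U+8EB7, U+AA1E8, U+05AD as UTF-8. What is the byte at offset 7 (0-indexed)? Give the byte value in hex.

U+00F2 → 2-byte form C3 B2 at offsets 0–1.
U+F371 → 3-byte form EF 8D B1 at offsets 2–4.
U+0135 → 2-byte form C4 B5 at offsets 5–6.
U+090C → 3-byte form E0 A4 8C at offsets 7–9.
Offset 7 falls in char 4's range; it's byte 1 of E0 A4 8C = 0xE0.

0xE0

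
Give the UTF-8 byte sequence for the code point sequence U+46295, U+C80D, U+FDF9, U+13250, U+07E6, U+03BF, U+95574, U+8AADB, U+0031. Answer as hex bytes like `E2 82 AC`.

U+46295: 4-byte form → F1 86 8A 95.
U+C80D: 3-byte form → EC A0 8D.
U+FDF9: 3-byte form → EF B7 B9.
U+13250: 4-byte form → F0 93 89 90.
U+07E6: 2-byte form → DF A6.
U+03BF: 2-byte form → CE BF.
U+95574: 4-byte form → F2 95 95 B4.
U+8AADB: 4-byte form → F2 8A AB 9B.
U+0031: 1-byte form → 31.
Concatenated (27 bytes): F1 86 8A 95 EC A0 8D EF B7 B9 F0 93 89 90 DF A6 CE BF F2 95 95 B4 F2 8A AB 9B 31.

F1 86 8A 95 EC A0 8D EF B7 B9 F0 93 89 90 DF A6 CE BF F2 95 95 B4 F2 8A AB 9B 31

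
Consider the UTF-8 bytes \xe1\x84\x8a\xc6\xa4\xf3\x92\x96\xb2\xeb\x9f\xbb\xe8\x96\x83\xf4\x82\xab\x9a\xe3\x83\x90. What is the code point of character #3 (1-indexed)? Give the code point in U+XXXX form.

Offset 0: leading byte 0xE1 = 11100001 → 3-byte char #1 = E1 84 8A.
Offset 3: leading byte 0xC6 = 11000110 → 2-byte char #2 = C6 A4.
Offset 5: leading byte 0xF3 = 11110011 → 4-byte char #3 = F3 92 96 B2.
Leading byte 0xF3 = 11110011 matches 11110xxx → 4-byte sequence.
Byte 1: 0xF3 = 11110011, payload 011 (3 bits).
Byte 2: 0x92 = 10010010 (10xxxxxx ✓), payload 010010.
Byte 3: 0x96 = 10010110 (10xxxxxx ✓), payload 010110.
Byte 4: 0xB2 = 10110010 (10xxxxxx ✓), payload 110010.
Concatenate: 011010010010110110010 = 0xD25B2 (21 bits → U+D25B2).

U+D25B2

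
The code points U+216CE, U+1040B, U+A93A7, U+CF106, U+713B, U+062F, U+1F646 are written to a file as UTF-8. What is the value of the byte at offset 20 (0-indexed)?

0xAF

U+216CE → 4-byte form F0 A1 9B 8E at offsets 0–3.
U+1040B → 4-byte form F0 90 90 8B at offsets 4–7.
U+A93A7 → 4-byte form F2 A9 8E A7 at offsets 8–11.
U+CF106 → 4-byte form F3 8F 84 86 at offsets 12–15.
U+713B → 3-byte form E7 84 BB at offsets 16–18.
U+062F → 2-byte form D8 AF at offsets 19–20.
Offset 20 falls in char 6's range; it's byte 2 of D8 AF = 0xAF.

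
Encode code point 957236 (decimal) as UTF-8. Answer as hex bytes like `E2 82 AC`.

F3 A9 AC B4

U+E9B34 = 0xE9B34 = 957236 decimal. In range U+10000–U+10FFFF → 4-byte form: 11110xxx 10xxxxxx 10xxxxxx 10xxxxxx.
Binary (21 bits): 011101001101100110100.
Split 3+6+6+6: 011 | 101001 | 101100 | 110100.
Byte 1: 11110011 = 0xF3.
Byte 2: 10101001 = 0xA9.
Byte 3: 10101100 = 0xAC.
Byte 4: 10110100 = 0xB4.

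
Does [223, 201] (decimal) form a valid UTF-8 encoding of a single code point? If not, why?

invalid (non-continuation byte where continuation expected)

Leading byte 0xDF = 11011111 → 2-byte form.
Byte 2 is 0xC9 = 11001001, which is not 10xxxxxx — expected a continuation byte.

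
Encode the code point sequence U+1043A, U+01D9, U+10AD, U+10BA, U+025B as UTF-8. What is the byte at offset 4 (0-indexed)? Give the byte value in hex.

U+1043A → 4-byte form F0 90 90 BA at offsets 0–3.
U+01D9 → 2-byte form C7 99 at offsets 4–5.
Offset 4 falls in char 2's range; it's byte 1 of C7 99 = 0xC7.

0xC7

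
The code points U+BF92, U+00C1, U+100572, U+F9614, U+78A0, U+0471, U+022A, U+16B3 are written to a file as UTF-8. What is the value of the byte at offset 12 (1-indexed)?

1-indexed offset 12 is 0-indexed offset 11.
U+BF92 → 3-byte form EB BE 92 at offsets 0–2.
U+00C1 → 2-byte form C3 81 at offsets 3–4.
U+100572 → 4-byte form F4 80 95 B2 at offsets 5–8.
U+F9614 → 4-byte form F3 B9 98 94 at offsets 9–12.
Offset 11 falls in char 4's range; it's byte 3 of F3 B9 98 94 = 0x98.

0x98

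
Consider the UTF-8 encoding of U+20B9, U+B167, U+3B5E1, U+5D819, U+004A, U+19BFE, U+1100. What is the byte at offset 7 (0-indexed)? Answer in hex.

U+20B9 → 3-byte form E2 82 B9 at offsets 0–2.
U+B167 → 3-byte form EB 85 A7 at offsets 3–5.
U+3B5E1 → 4-byte form F0 BB 97 A1 at offsets 6–9.
Offset 7 falls in char 3's range; it's byte 2 of F0 BB 97 A1 = 0xBB.

0xBB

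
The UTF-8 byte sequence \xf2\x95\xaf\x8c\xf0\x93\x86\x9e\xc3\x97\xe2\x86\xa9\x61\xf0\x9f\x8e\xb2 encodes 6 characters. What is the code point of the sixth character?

U+1F3B2

Offset 0: leading byte 0xF2 = 11110010 → 4-byte char #1 = F2 95 AF 8C.
Offset 4: leading byte 0xF0 = 11110000 → 4-byte char #2 = F0 93 86 9E.
Offset 8: leading byte 0xC3 = 11000011 → 2-byte char #3 = C3 97.
Offset 10: leading byte 0xE2 = 11100010 → 3-byte char #4 = E2 86 A9.
Offset 13: leading byte 0x61 = 01100001 → 1-byte char #5 = 61.
Offset 14: leading byte 0xF0 = 11110000 → 4-byte char #6 = F0 9F 8E B2.
Leading byte 0xF0 = 11110000 matches 11110xxx → 4-byte sequence.
Byte 1: 0xF0 = 11110000, payload 000 (3 bits).
Byte 2: 0x9F = 10011111 (10xxxxxx ✓), payload 011111.
Byte 3: 0x8E = 10001110 (10xxxxxx ✓), payload 001110.
Byte 4: 0xB2 = 10110010 (10xxxxxx ✓), payload 110010.
Concatenate: 000011111001110110010 = 0x1F3B2 (21 bits → U+1F3B2).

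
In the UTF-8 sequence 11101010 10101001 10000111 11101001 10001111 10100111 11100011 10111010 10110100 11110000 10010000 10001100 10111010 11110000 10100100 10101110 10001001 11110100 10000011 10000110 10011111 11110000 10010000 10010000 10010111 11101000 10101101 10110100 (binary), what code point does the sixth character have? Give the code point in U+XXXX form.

U+10319F

Offset 0: leading byte 0xEA = 11101010 → 3-byte char #1 = EA A9 87.
Offset 3: leading byte 0xE9 = 11101001 → 3-byte char #2 = E9 8F A7.
Offset 6: leading byte 0xE3 = 11100011 → 3-byte char #3 = E3 BA B4.
Offset 9: leading byte 0xF0 = 11110000 → 4-byte char #4 = F0 90 8C BA.
Offset 13: leading byte 0xF0 = 11110000 → 4-byte char #5 = F0 A4 AE 89.
Offset 17: leading byte 0xF4 = 11110100 → 4-byte char #6 = F4 83 86 9F.
Leading byte 0xF4 = 11110100 matches 11110xxx → 4-byte sequence.
Byte 1: 0xF4 = 11110100, payload 100 (3 bits).
Byte 2: 0x83 = 10000011 (10xxxxxx ✓), payload 000011.
Byte 3: 0x86 = 10000110 (10xxxxxx ✓), payload 000110.
Byte 4: 0x9F = 10011111 (10xxxxxx ✓), payload 011111.
Concatenate: 100000011000110011111 = 0x10319F (21 bits → U+10319F).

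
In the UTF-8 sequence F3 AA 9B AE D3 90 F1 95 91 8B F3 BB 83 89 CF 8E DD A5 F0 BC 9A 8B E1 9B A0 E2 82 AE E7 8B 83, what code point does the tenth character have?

Offset 0: leading byte 0xF3 = 11110011 → 4-byte char #1 = F3 AA 9B AE.
Offset 4: leading byte 0xD3 = 11010011 → 2-byte char #2 = D3 90.
Offset 6: leading byte 0xF1 = 11110001 → 4-byte char #3 = F1 95 91 8B.
Offset 10: leading byte 0xF3 = 11110011 → 4-byte char #4 = F3 BB 83 89.
Offset 14: leading byte 0xCF = 11001111 → 2-byte char #5 = CF 8E.
Offset 16: leading byte 0xDD = 11011101 → 2-byte char #6 = DD A5.
Offset 18: leading byte 0xF0 = 11110000 → 4-byte char #7 = F0 BC 9A 8B.
Offset 22: leading byte 0xE1 = 11100001 → 3-byte char #8 = E1 9B A0.
Offset 25: leading byte 0xE2 = 11100010 → 3-byte char #9 = E2 82 AE.
Offset 28: leading byte 0xE7 = 11100111 → 3-byte char #10 = E7 8B 83.
Leading byte 0xE7 = 11100111 matches 1110xxxx → 3-byte sequence.
Byte 1: 0xE7 = 11100111, payload 0111 (4 bits).
Byte 2: 0x8B = 10001011 (10xxxxxx ✓), payload 001011.
Byte 3: 0x83 = 10000011 (10xxxxxx ✓), payload 000011.
Concatenate: 0111001011000011 = 0x72C3 (16 bits → U+72C3).

U+72C3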